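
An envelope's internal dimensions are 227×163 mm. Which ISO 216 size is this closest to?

Aspect ratio 227/163 ≈ 1.393 (ISO target is √2 ≈ 1.414).
In the C-series (envelope sizes, between A and B): C5 = 162 × 229 mm.
Off by 3 mm total — nearest standard size.

C5 (162 × 229 mm)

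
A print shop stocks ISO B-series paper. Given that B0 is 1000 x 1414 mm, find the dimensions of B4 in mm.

B1: ⌊1414/2⌋ × 1000 = 707 × 1000 mm
B2: ⌊1000/2⌋ × 707 = 500 × 707 mm
B3: ⌊707/2⌋ × 500 = 353 × 500 mm
B4: ⌊500/2⌋ × 353 = 250 × 353 mm

250 × 353 mm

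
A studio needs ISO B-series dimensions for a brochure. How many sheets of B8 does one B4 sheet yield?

16

B4 = 250 × 353 mm; B8 = 62 × 88 mm.
Each halving step doubles the count; 4 steps from B4 to B8.
2^4 = 16.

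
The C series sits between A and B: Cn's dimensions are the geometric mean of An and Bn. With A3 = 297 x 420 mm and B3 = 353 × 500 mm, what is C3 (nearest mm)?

Short side: √(297 · 353) = √104841 ≈ 323.8 → 324 mm
Long side: √(420 · 500) = √210000 ≈ 458.3 → 458 mm

324 × 458 mm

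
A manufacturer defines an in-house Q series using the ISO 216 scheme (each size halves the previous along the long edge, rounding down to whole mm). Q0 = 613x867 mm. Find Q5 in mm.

Q1: ⌊867/2⌋ × 613 = 433 × 613 mm
Q2: ⌊613/2⌋ × 433 = 306 × 433 mm
Q3: ⌊433/2⌋ × 306 = 216 × 306 mm
Q4: ⌊306/2⌋ × 216 = 153 × 216 mm
Q5: ⌊216/2⌋ × 153 = 108 × 153 mm

108 × 153 mm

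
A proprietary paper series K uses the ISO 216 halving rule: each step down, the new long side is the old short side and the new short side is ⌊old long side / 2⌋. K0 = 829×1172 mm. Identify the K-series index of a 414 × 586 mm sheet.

K0: 829 × 1172 mm
K1: 586 × 829 mm
K2: 414 × 586 mm
K3: 293 × 414 mm
→ matches K2.

K2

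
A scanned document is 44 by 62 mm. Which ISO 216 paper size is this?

B9 (44 × 62 mm)

Aspect ratio 62/44 ≈ 1.409 — close to the ISO √2 ≈ 1.414.
In the B-series (B0 = 1000 × 1414 mm): B9 = 44 × 62 mm.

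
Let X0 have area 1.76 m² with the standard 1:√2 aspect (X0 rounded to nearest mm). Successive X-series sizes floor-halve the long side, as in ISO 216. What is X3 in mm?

Let X0's short side be w mm. w · w√2 = 1.76 m² = 1,760,000 mm², so w ≈ 1115.6 mm and w√2 ≈ 1577.7 mm → X0 = 1116 × 1578 mm.
X1: ⌊1578/2⌋ × 1116 = 789 × 1116 mm
X2: ⌊1116/2⌋ × 789 = 558 × 789 mm
X3: ⌊789/2⌋ × 558 = 394 × 558 mm

394 × 558 mm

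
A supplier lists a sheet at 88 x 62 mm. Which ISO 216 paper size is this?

Aspect ratio 88/62 ≈ 1.419 — close to the ISO √2 ≈ 1.414.
In the B-series (B0 = 1000 × 1414 mm): B8 = 62 × 88 mm.

B8 (62 × 88 mm)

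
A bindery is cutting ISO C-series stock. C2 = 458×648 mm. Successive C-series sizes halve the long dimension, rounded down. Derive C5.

C3: ⌊648/2⌋ × 458 = 324 × 458 mm
C4: ⌊458/2⌋ × 324 = 229 × 324 mm
C5: ⌊324/2⌋ × 229 = 162 × 229 mm

162 × 229 mm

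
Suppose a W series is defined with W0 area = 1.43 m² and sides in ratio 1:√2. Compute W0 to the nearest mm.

1006 × 1422 mm

Let the short side be w mm. Then w · w√2 = 1.43 m² = 1,430,000 mm².
w² = 1,430,000/√2, so w ≈ 1005.6 mm; long side = w√2 ≈ 1422.1 mm.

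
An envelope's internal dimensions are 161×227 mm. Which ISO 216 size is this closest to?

C5 (162 × 229 mm)

Aspect ratio 227/161 ≈ 1.410 — close to the ISO √2 ≈ 1.414.
In the C-series (envelope sizes, between A and B): C5 = 162 × 229 mm.
Off by 3 mm total — nearest standard size.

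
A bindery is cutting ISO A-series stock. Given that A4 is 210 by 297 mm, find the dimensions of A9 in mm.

A5: ⌊297/2⌋ × 210 = 148 × 210 mm
A6: ⌊210/2⌋ × 148 = 105 × 148 mm
A7: ⌊148/2⌋ × 105 = 74 × 105 mm
A8: ⌊105/2⌋ × 74 = 52 × 74 mm
A9: ⌊74/2⌋ × 52 = 37 × 52 mm

37 × 52 mm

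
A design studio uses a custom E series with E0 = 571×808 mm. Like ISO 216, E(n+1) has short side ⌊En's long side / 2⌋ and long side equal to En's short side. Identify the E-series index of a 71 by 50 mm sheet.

E7

E0: 571 × 808 mm
E1: 404 × 571 mm
E2: 285 × 404 mm
E3: 202 × 285 mm
E4: 142 × 202 mm
E5: 101 × 142 mm
E6: 71 × 101 mm
E7: 50 × 71 mm
E8: 35 × 50 mm
→ matches E7.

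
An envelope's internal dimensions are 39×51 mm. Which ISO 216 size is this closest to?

Aspect ratio 51/39 ≈ 1.308 (ISO target is √2 ≈ 1.414).
In the A-series (A0 area = 1 m²): A9 = 37 × 52 mm.
Off by 3 mm total — nearest standard size.

A9 (37 × 52 mm)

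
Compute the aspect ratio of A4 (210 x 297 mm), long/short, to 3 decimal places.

297 / 210 = 1.414
Matches √2 ≈ 1.414 — the ISO 216 defining ratio.

1.414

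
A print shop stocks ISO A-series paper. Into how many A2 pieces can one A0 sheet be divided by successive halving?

Each ISO step halves the sheet: 1 × A0 → 2 × A1 → 4 × A2
From A0 to A2 is 2 halving steps: 2^2 = 4.

4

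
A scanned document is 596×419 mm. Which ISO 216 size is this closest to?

Aspect ratio 596/419 ≈ 1.422 — close to the ISO √2 ≈ 1.414.
In the A-series (A0 area = 1 m²): A2 = 420 × 594 mm.
Off by 3 mm total — nearest standard size.

A2 (420 × 594 mm)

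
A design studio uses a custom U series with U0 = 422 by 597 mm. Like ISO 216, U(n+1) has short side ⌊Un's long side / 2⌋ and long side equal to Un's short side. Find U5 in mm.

U1: ⌊597/2⌋ × 422 = 298 × 422 mm
U2: ⌊422/2⌋ × 298 = 211 × 298 mm
U3: ⌊298/2⌋ × 211 = 149 × 211 mm
U4: ⌊211/2⌋ × 149 = 105 × 149 mm
U5: ⌊149/2⌋ × 105 = 74 × 105 mm

74 × 105 mm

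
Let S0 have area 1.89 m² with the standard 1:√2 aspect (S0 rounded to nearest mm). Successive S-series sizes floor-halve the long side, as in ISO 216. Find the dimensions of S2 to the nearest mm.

578 × 817 mm

Let S0's short side be w mm. w · w√2 = 1.89 m² = 1,890,000 mm², so w ≈ 1156.0 mm and w√2 ≈ 1634.9 mm → S0 = 1156 × 1635 mm.
S1: ⌊1635/2⌋ × 1156 = 817 × 1156 mm
S2: ⌊1156/2⌋ × 817 = 578 × 817 mm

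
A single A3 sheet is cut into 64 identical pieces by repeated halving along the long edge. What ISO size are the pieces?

A9

64 = 2^6, so 6 halving steps.
A3 → A4 → … → A9 after 6 steps.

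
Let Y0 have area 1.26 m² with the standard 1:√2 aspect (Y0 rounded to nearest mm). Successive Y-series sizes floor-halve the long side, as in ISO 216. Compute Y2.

472 × 667 mm

Let Y0's short side be w mm. w · w√2 = 1.26 m² = 1,260,000 mm², so w ≈ 943.9 mm and w√2 ≈ 1334.9 mm → Y0 = 944 × 1335 mm.
Y1: ⌊1335/2⌋ × 944 = 667 × 944 mm
Y2: ⌊944/2⌋ × 667 = 472 × 667 mm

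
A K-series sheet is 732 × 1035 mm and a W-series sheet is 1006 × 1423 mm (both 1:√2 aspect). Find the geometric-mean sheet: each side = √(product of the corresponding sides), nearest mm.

Short side: √(732 · 1006) = √736392 ≈ 858.1 → 858 mm
Long side: √(1035 · 1423) = √1472805 ≈ 1213.6 → 1214 mm

858 × 1214 mm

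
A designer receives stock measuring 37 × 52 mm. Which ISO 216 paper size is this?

Aspect ratio 52/37 ≈ 1.405 — close to the ISO √2 ≈ 1.414.
In the A-series (A0 area = 1 m²): A9 = 37 × 52 mm.

A9 (37 × 52 mm)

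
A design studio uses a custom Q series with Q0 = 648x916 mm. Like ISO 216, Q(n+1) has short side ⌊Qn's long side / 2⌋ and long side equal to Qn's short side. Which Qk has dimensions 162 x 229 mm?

Q4

Q0: 648 × 916 mm
Q1: 458 × 648 mm
Q2: 324 × 458 mm
Q3: 229 × 324 mm
Q4: 162 × 229 mm
Q5: 114 × 162 mm
→ matches Q4.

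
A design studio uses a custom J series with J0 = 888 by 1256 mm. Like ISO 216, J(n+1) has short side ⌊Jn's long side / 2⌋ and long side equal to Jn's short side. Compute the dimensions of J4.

222 × 314 mm

J1: ⌊1256/2⌋ × 888 = 628 × 888 mm
J2: ⌊888/2⌋ × 628 = 444 × 628 mm
J3: ⌊628/2⌋ × 444 = 314 × 444 mm
J4: ⌊444/2⌋ × 314 = 222 × 314 mm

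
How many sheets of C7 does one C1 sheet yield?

Each ISO step halves the sheet: 1 × C1 → 2 × C2 → 4 × C3 → 8 × C4 → …
From C1 to C7 is 6 halving steps: 2^6 = 64.

64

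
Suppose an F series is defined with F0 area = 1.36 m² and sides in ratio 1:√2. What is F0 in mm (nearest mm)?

Let the short side be w mm. Then w · w√2 = 1.36 m² = 1,360,000 mm².
w² = 1,360,000/√2, so w ≈ 980.6 mm; long side = w√2 ≈ 1386.8 mm.

981 × 1387 mm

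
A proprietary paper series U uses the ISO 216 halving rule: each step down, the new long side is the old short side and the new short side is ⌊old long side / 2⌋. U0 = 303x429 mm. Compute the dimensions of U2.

U1: ⌊429/2⌋ × 303 = 214 × 303 mm
U2: ⌊303/2⌋ × 214 = 151 × 214 mm

151 × 214 mm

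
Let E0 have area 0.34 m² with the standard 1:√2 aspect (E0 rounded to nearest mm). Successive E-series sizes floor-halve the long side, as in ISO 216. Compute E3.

Let E0's short side be w mm. w · w√2 = 0.34 m² = 340,000 mm², so w ≈ 490.3 mm and w√2 ≈ 693.4 mm → E0 = 490 × 693 mm.
E1: ⌊693/2⌋ × 490 = 346 × 490 mm
E2: ⌊490/2⌋ × 346 = 245 × 346 mm
E3: ⌊346/2⌋ × 245 = 173 × 245 mm

173 × 245 mm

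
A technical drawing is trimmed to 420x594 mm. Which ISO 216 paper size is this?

A2 (420 × 594 mm)

Aspect ratio 594/420 ≈ 1.414 — close to the ISO √2 ≈ 1.414.
In the A-series (A0 area = 1 m²): A2 = 420 × 594 mm.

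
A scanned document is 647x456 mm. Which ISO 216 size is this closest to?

C2 (458 × 648 mm)

Aspect ratio 647/456 ≈ 1.419 — close to the ISO √2 ≈ 1.414.
In the C-series (envelope sizes, between A and B): C2 = 458 × 648 mm.
Off by 3 mm total — nearest standard size.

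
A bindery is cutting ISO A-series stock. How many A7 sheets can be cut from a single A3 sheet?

16

A3 = 297 × 420 mm; A7 = 74 × 105 mm.
Each halving step doubles the count; 4 steps from A3 to A7.
2^4 = 16.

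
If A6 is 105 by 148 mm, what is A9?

37 × 52 mm

A7: ⌊148/2⌋ × 105 = 74 × 105 mm
A8: ⌊105/2⌋ × 74 = 52 × 74 mm
A9: ⌊74/2⌋ × 52 = 37 × 52 mm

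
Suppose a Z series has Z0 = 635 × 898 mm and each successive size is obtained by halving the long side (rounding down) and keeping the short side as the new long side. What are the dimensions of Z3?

224 × 317 mm

Z1: ⌊898/2⌋ × 635 = 449 × 635 mm
Z2: ⌊635/2⌋ × 449 = 317 × 449 mm
Z3: ⌊449/2⌋ × 317 = 224 × 317 mm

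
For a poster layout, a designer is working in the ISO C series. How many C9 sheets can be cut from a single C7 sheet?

C7 = 81 × 114 mm; C9 = 40 × 57 mm.
Each halving step doubles the count; 2 steps from C7 to C9.
2^2 = 4.

4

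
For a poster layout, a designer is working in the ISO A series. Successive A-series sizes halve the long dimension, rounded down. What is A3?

A0 = 841 × 1189 mm (A0 has area 1 m², aspect 1:√2).
A1: ⌊1189/2⌋ × 841 = 594 × 841 mm
A2: ⌊841/2⌋ × 594 = 420 × 594 mm
A3: ⌊594/2⌋ × 420 = 297 × 420 mm

297 × 420 mm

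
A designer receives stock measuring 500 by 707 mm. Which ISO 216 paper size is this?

B2 (500 × 707 mm)

Aspect ratio 707/500 ≈ 1.414 — close to the ISO √2 ≈ 1.414.
In the B-series (B0 = 1000 × 1414 mm): B2 = 500 × 707 mm.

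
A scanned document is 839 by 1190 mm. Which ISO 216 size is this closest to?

A0 (841 × 1189 mm)

Aspect ratio 1190/839 ≈ 1.418 — close to the ISO √2 ≈ 1.414.
In the A-series (A0 area = 1 m²): A0 = 841 × 1189 mm.
Off by 3 mm total — nearest standard size.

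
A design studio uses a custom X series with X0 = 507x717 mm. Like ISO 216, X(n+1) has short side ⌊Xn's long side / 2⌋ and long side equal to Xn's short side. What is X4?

126 × 179 mm

X1: ⌊717/2⌋ × 507 = 358 × 507 mm
X2: ⌊507/2⌋ × 358 = 253 × 358 mm
X3: ⌊358/2⌋ × 253 = 179 × 253 mm
X4: ⌊253/2⌋ × 179 = 126 × 179 mm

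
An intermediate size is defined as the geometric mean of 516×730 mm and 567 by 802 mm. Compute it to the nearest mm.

541 × 765 mm

Short side: √(516 · 567) = √292572 ≈ 540.9 → 541 mm
Long side: √(730 · 802) = √585460 ≈ 765.2 → 765 mm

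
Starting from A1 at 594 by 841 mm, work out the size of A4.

210 × 297 mm

A2: ⌊841/2⌋ × 594 = 420 × 594 mm
A3: ⌊594/2⌋ × 420 = 297 × 420 mm
A4: ⌊420/2⌋ × 297 = 210 × 297 mm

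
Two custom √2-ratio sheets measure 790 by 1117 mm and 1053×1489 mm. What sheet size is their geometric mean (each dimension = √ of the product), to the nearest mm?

Short side: √(790 · 1053) = √831870 ≈ 912.1 → 912 mm
Long side: √(1117 · 1489) = √1663213 ≈ 1289.7 → 1290 mm

912 × 1290 mm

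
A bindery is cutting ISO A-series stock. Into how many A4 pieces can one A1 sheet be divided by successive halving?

8

A1 = 594 × 841 mm; A4 = 210 × 297 mm.
Each halving step doubles the count; 3 steps from A1 to A4.
2^3 = 8.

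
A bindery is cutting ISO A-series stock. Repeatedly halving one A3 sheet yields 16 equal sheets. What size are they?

A7

16 = 2^4, so 4 halving steps.
A3 → A4 → … → A7 after 4 steps.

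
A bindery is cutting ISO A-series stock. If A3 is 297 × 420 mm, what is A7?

A4: ⌊420/2⌋ × 297 = 210 × 297 mm
A5: ⌊297/2⌋ × 210 = 148 × 210 mm
A6: ⌊210/2⌋ × 148 = 105 × 148 mm
A7: ⌊148/2⌋ × 105 = 74 × 105 mm

74 × 105 mm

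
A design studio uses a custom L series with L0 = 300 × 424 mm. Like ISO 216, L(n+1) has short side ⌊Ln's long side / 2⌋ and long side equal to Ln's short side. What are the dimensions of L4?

75 × 106 mm

L1: ⌊424/2⌋ × 300 = 212 × 300 mm
L2: ⌊300/2⌋ × 212 = 150 × 212 mm
L3: ⌊212/2⌋ × 150 = 106 × 150 mm
L4: ⌊150/2⌋ × 106 = 75 × 106 mm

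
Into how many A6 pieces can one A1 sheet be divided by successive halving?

Each ISO step halves the sheet: 1 × A1 → 2 × A2 → 4 × A3 → 8 × A4 → …
From A1 to A6 is 5 halving steps: 2^5 = 32.

32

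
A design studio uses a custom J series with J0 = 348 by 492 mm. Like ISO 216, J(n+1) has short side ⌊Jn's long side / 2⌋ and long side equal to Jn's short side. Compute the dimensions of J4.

J1: ⌊492/2⌋ × 348 = 246 × 348 mm
J2: ⌊348/2⌋ × 246 = 174 × 246 mm
J3: ⌊246/2⌋ × 174 = 123 × 174 mm
J4: ⌊174/2⌋ × 123 = 87 × 123 mm

87 × 123 mm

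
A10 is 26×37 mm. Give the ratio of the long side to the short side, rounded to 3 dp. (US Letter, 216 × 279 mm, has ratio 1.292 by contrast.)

1.423

37 / 26 = 1.423
ISO 216 targets √2 ≈ 1.414; the +0.009 deviation is from mm rounding.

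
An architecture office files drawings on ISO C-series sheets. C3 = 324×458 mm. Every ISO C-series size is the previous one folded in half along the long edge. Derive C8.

57 × 81 mm

C4: ⌊458/2⌋ × 324 = 229 × 324 mm
C5: ⌊324/2⌋ × 229 = 162 × 229 mm
C6: ⌊229/2⌋ × 162 = 114 × 162 mm
C7: ⌊162/2⌋ × 114 = 81 × 114 mm
C8: ⌊114/2⌋ × 81 = 57 × 81 mm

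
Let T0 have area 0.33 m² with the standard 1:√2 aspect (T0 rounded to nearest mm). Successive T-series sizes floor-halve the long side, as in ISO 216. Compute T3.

170 × 241 mm

Let T0's short side be w mm. w · w√2 = 0.33 m² = 330,000 mm², so w ≈ 483.1 mm and w√2 ≈ 683.1 mm → T0 = 483 × 683 mm.
T1: ⌊683/2⌋ × 483 = 341 × 483 mm
T2: ⌊483/2⌋ × 341 = 241 × 341 mm
T3: ⌊341/2⌋ × 241 = 170 × 241 mm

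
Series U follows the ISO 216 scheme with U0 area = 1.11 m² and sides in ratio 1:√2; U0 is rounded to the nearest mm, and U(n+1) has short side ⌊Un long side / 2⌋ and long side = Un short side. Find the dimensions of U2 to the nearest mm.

Let U0's short side be w mm. w · w√2 = 1.11 m² = 1,110,000 mm², so w ≈ 885.9 mm and w√2 ≈ 1252.9 mm → U0 = 886 × 1253 mm.
U1: ⌊1253/2⌋ × 886 = 626 × 886 mm
U2: ⌊886/2⌋ × 626 = 443 × 626 mm

443 × 626 mm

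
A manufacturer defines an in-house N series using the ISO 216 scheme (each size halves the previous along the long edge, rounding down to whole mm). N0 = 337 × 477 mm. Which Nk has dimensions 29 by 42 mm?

N7

N0: 337 × 477 mm
N1: 238 × 337 mm
N2: 168 × 238 mm
N3: 119 × 168 mm
N4: 84 × 119 mm
N5: 59 × 84 mm
N6: 42 × 59 mm
N7: 29 × 42 mm
N8: 21 × 29 mm
→ matches N7.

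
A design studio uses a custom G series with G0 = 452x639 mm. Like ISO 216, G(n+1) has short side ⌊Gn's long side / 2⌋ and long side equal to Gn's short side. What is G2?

G1: ⌊639/2⌋ × 452 = 319 × 452 mm
G2: ⌊452/2⌋ × 319 = 226 × 319 mm

226 × 319 mm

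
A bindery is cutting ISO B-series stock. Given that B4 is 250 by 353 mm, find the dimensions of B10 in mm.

31 × 44 mm

B5: ⌊353/2⌋ × 250 = 176 × 250 mm
B6: ⌊250/2⌋ × 176 = 125 × 176 mm
B7: ⌊176/2⌋ × 125 = 88 × 125 mm
B8: ⌊125/2⌋ × 88 = 62 × 88 mm
B9: ⌊88/2⌋ × 62 = 44 × 62 mm
B10: ⌊62/2⌋ × 44 = 31 × 44 mm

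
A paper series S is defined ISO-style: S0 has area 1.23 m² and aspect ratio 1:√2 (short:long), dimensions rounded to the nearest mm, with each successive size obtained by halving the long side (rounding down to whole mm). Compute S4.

233 × 329 mm

Let S0's short side be w mm. w · w√2 = 1.23 m² = 1,230,000 mm², so w ≈ 932.6 mm and w√2 ≈ 1318.9 mm → S0 = 933 × 1319 mm.
S1: ⌊1319/2⌋ × 933 = 659 × 933 mm
S2: ⌊933/2⌋ × 659 = 466 × 659 mm
S3: ⌊659/2⌋ × 466 = 329 × 466 mm
S4: ⌊466/2⌋ × 329 = 233 × 329 mm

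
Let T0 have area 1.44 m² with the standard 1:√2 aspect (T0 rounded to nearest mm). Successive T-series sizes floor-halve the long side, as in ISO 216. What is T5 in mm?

178 × 252 mm

Let T0's short side be w mm. w · w√2 = 1.44 m² = 1,440,000 mm², so w ≈ 1009.1 mm and w√2 ≈ 1427.0 mm → T0 = 1009 × 1427 mm.
T1: ⌊1427/2⌋ × 1009 = 713 × 1009 mm
T2: ⌊1009/2⌋ × 713 = 504 × 713 mm
T3: ⌊713/2⌋ × 504 = 356 × 504 mm
T4: ⌊504/2⌋ × 356 = 252 × 356 mm
T5: ⌊356/2⌋ × 252 = 178 × 252 mm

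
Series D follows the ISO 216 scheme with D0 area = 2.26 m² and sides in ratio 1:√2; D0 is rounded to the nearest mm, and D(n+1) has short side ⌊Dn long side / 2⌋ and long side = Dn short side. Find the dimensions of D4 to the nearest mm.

316 × 447 mm

Let D0's short side be w mm. w · w√2 = 2.26 m² = 2,260,000 mm², so w ≈ 1264.1 mm and w√2 ≈ 1787.8 mm → D0 = 1264 × 1788 mm.
D1: ⌊1788/2⌋ × 1264 = 894 × 1264 mm
D2: ⌊1264/2⌋ × 894 = 632 × 894 mm
D3: ⌊894/2⌋ × 632 = 447 × 632 mm
D4: ⌊632/2⌋ × 447 = 316 × 447 mm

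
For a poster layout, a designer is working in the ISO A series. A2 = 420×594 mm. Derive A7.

74 × 105 mm

A3: ⌊594/2⌋ × 420 = 297 × 420 mm
A4: ⌊420/2⌋ × 297 = 210 × 297 mm
A5: ⌊297/2⌋ × 210 = 148 × 210 mm
A6: ⌊210/2⌋ × 148 = 105 × 148 mm
A7: ⌊148/2⌋ × 105 = 74 × 105 mm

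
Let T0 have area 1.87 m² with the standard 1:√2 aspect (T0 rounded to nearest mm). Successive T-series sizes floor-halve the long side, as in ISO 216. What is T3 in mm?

Let T0's short side be w mm. w · w√2 = 1.87 m² = 1,870,000 mm², so w ≈ 1149.9 mm and w√2 ≈ 1626.2 mm → T0 = 1150 × 1626 mm.
T1: ⌊1626/2⌋ × 1150 = 813 × 1150 mm
T2: ⌊1150/2⌋ × 813 = 575 × 813 mm
T3: ⌊813/2⌋ × 575 = 406 × 575 mm

406 × 575 mm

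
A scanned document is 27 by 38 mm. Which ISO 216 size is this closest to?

A10 (26 × 37 mm)

Aspect ratio 38/27 ≈ 1.407 — close to the ISO √2 ≈ 1.414.
In the A-series (A0 area = 1 m²): A10 = 26 × 37 mm.
Off by 2 mm total — nearest standard size.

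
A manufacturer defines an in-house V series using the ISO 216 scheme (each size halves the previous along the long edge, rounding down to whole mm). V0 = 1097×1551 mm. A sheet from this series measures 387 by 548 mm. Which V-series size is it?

V3

V0: 1097 × 1551 mm
V1: 775 × 1097 mm
V2: 548 × 775 mm
V3: 387 × 548 mm
V4: 274 × 387 mm
→ matches V3.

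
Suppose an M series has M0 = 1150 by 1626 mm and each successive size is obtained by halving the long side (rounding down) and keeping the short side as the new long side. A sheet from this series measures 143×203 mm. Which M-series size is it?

M6

M0: 1150 × 1626 mm
M1: 813 × 1150 mm
M2: 575 × 813 mm
M3: 406 × 575 mm
M4: 287 × 406 mm
M5: 203 × 287 mm
M6: 143 × 203 mm
M7: 101 × 143 mm
→ matches M6.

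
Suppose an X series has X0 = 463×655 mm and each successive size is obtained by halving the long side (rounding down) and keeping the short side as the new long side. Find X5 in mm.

81 × 115 mm

X1: ⌊655/2⌋ × 463 = 327 × 463 mm
X2: ⌊463/2⌋ × 327 = 231 × 327 mm
X3: ⌊327/2⌋ × 231 = 163 × 231 mm
X4: ⌊231/2⌋ × 163 = 115 × 163 mm
X5: ⌊163/2⌋ × 115 = 81 × 115 mm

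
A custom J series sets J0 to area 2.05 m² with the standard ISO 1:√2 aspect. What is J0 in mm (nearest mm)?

1204 × 1703 mm

Let the short side be w mm. Then w · w√2 = 2.05 m² = 2,050,000 mm².
w² = 2,050,000/√2, so w ≈ 1204.0 mm; long side = w√2 ≈ 1702.7 mm.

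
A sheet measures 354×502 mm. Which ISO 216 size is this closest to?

Aspect ratio 502/354 ≈ 1.418 — close to the ISO √2 ≈ 1.414.
In the B-series (B0 = 1000 × 1414 mm): B3 = 353 × 500 mm.
Off by 3 mm total — nearest standard size.

B3 (353 × 500 mm)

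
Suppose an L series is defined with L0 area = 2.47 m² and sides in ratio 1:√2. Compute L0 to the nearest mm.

1322 × 1869 mm

Let the short side be w mm. Then w · w√2 = 2.47 m² = 2,470,000 mm².
w² = 2,470,000/√2, so w ≈ 1321.6 mm; long side = w√2 ≈ 1869.0 mm.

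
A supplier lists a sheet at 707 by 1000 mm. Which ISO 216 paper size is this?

B1 (707 × 1000 mm)

Aspect ratio 1000/707 ≈ 1.414 — close to the ISO √2 ≈ 1.414.
In the B-series (B0 = 1000 × 1414 mm): B1 = 707 × 1000 mm.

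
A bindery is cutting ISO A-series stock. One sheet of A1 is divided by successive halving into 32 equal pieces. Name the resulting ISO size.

A6

32 = 2^5, so 5 halving steps.
A1 → A2 → … → A6 after 5 steps.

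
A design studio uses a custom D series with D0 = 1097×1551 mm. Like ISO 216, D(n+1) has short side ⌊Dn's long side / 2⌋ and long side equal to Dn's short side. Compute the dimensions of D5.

193 × 274 mm

D1: ⌊1551/2⌋ × 1097 = 775 × 1097 mm
D2: ⌊1097/2⌋ × 775 = 548 × 775 mm
D3: ⌊775/2⌋ × 548 = 387 × 548 mm
D4: ⌊548/2⌋ × 387 = 274 × 387 mm
D5: ⌊387/2⌋ × 274 = 193 × 274 mm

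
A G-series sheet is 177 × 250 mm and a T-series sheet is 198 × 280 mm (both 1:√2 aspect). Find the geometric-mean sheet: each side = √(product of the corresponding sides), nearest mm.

187 × 265 mm

Short side: √(177 · 198) = √35046 ≈ 187.2 → 187 mm
Long side: √(250 · 280) = √70000 ≈ 264.6 → 265 mm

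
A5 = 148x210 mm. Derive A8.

A6: ⌊210/2⌋ × 148 = 105 × 148 mm
A7: ⌊148/2⌋ × 105 = 74 × 105 mm
A8: ⌊105/2⌋ × 74 = 52 × 74 mm

52 × 74 mm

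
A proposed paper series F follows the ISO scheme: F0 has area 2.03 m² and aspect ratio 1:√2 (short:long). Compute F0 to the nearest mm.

1198 × 1694 mm

Let the short side be w mm. Then w · w√2 = 2.03 m² = 2,030,000 mm².
w² = 2,030,000/√2, so w ≈ 1198.1 mm; long side = w√2 ≈ 1694.4 mm.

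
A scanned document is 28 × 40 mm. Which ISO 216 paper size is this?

C10 (28 × 40 mm)

Aspect ratio 40/28 ≈ 1.429 — close to the ISO √2 ≈ 1.414.
In the C-series (envelope sizes, between A and B): C10 = 28 × 40 mm.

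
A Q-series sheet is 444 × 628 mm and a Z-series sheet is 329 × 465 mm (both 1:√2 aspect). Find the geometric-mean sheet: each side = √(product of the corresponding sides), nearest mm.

382 × 540 mm

Short side: √(444 · 329) = √146076 ≈ 382.2 → 382 mm
Long side: √(628 · 465) = √292020 ≈ 540.4 → 540 mm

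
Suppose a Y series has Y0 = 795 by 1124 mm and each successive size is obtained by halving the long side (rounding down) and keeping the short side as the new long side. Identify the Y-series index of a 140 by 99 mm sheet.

Y6

Y0: 795 × 1124 mm
Y1: 562 × 795 mm
Y2: 397 × 562 mm
Y3: 281 × 397 mm
Y4: 198 × 281 mm
Y5: 140 × 198 mm
Y6: 99 × 140 mm
Y7: 70 × 99 mm
→ matches Y6.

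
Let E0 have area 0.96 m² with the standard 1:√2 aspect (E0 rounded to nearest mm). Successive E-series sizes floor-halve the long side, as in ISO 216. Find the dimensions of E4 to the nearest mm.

Let E0's short side be w mm. w · w√2 = 0.96 m² = 960,000 mm², so w ≈ 823.9 mm and w√2 ≈ 1165.2 mm → E0 = 824 × 1165 mm.
E1: ⌊1165/2⌋ × 824 = 582 × 824 mm
E2: ⌊824/2⌋ × 582 = 412 × 582 mm
E3: ⌊582/2⌋ × 412 = 291 × 412 mm
E4: ⌊412/2⌋ × 291 = 206 × 291 mm

206 × 291 mm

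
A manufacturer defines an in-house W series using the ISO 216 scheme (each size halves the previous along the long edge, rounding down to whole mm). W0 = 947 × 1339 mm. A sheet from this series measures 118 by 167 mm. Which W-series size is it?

W6

W0: 947 × 1339 mm
W1: 669 × 947 mm
W2: 473 × 669 mm
W3: 334 × 473 mm
W4: 236 × 334 mm
W5: 167 × 236 mm
W6: 118 × 167 mm
W7: 83 × 118 mm
→ matches W6.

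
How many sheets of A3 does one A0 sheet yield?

8

Each ISO step halves the sheet: 1 × A0 → 2 × A1 → 4 × A2 → 8 × A3
From A0 to A3 is 3 halving steps: 2^3 = 8.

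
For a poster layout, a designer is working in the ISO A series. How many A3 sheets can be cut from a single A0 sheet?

A0 = 841 × 1189 mm; A3 = 297 × 420 mm.
Each halving step doubles the count; 3 steps from A0 to A3.
2^3 = 8.

8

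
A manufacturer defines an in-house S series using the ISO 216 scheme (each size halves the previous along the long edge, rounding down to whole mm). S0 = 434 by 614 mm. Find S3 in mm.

153 × 217 mm

S1: ⌊614/2⌋ × 434 = 307 × 434 mm
S2: ⌊434/2⌋ × 307 = 217 × 307 mm
S3: ⌊307/2⌋ × 217 = 153 × 217 mm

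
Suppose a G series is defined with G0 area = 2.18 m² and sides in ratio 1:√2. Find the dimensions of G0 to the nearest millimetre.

Let the short side be w mm. Then w · w√2 = 2.18 m² = 2,180,000 mm².
w² = 2,180,000/√2, so w ≈ 1241.6 mm; long side = w√2 ≈ 1755.8 mm.

1242 × 1756 mm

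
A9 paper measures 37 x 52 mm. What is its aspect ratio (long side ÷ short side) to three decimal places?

1.405

52 / 37 = 1.405
ISO 216 targets √2 ≈ 1.414; the -0.009 deviation is from mm rounding.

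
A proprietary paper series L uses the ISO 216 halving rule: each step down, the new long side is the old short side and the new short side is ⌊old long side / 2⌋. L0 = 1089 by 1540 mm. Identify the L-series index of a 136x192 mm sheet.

L0: 1089 × 1540 mm
L1: 770 × 1089 mm
L2: 544 × 770 mm
L3: 385 × 544 mm
L4: 272 × 385 mm
L5: 192 × 272 mm
L6: 136 × 192 mm
L7: 96 × 136 mm
→ matches L6.

L6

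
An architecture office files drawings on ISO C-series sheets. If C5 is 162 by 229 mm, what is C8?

C6: ⌊229/2⌋ × 162 = 114 × 162 mm
C7: ⌊162/2⌋ × 114 = 81 × 114 mm
C8: ⌊114/2⌋ × 81 = 57 × 81 mm

57 × 81 mm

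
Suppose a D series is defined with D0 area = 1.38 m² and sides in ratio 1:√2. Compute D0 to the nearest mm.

Let the short side be w mm. Then w · w√2 = 1.38 m² = 1,380,000 mm².
w² = 1,380,000/√2, so w ≈ 987.8 mm; long side = w√2 ≈ 1397.0 mm.

988 × 1397 mm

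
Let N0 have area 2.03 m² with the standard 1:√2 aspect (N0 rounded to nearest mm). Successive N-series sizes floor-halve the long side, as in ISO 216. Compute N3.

423 × 599 mm

Let N0's short side be w mm. w · w√2 = 2.03 m² = 2,030,000 mm², so w ≈ 1198.1 mm and w√2 ≈ 1694.4 mm → N0 = 1198 × 1694 mm.
N1: ⌊1694/2⌋ × 1198 = 847 × 1198 mm
N2: ⌊1198/2⌋ × 847 = 599 × 847 mm
N3: ⌊847/2⌋ × 599 = 423 × 599 mm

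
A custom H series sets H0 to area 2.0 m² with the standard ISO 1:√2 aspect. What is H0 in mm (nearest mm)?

1189 × 1682 mm

Let the short side be w mm. Then w · w√2 = 2.0 m² = 2,000,000 mm².
w² = 2,000,000/√2, so w ≈ 1189.2 mm; long side = w√2 ≈ 1681.8 mm.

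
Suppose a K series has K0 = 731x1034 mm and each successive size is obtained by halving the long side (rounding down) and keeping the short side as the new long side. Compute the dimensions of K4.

K1: ⌊1034/2⌋ × 731 = 517 × 731 mm
K2: ⌊731/2⌋ × 517 = 365 × 517 mm
K3: ⌊517/2⌋ × 365 = 258 × 365 mm
K4: ⌊365/2⌋ × 258 = 182 × 258 mm

182 × 258 mm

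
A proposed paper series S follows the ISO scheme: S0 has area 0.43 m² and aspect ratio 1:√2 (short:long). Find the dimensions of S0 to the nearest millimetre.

Let the short side be w mm. Then w · w√2 = 0.43 m² = 430,000 mm².
w² = 430,000/√2, so w ≈ 551.4 mm; long side = w√2 ≈ 779.8 mm.

551 × 780 mm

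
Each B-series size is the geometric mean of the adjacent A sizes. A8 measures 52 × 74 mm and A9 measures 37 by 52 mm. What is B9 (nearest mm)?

44 × 62 mm

Short side: √(52 · 37) = √1924 ≈ 43.9 → 44 mm
Long side: √(74 · 52) = √3848 ≈ 62.0 → 62 mm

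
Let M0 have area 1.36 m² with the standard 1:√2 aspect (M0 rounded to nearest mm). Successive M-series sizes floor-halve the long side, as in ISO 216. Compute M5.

173 × 245 mm

Let M0's short side be w mm. w · w√2 = 1.36 m² = 1,360,000 mm², so w ≈ 980.6 mm and w√2 ≈ 1386.8 mm → M0 = 981 × 1387 mm.
M1: ⌊1387/2⌋ × 981 = 693 × 981 mm
M2: ⌊981/2⌋ × 693 = 490 × 693 mm
M3: ⌊693/2⌋ × 490 = 346 × 490 mm
M4: ⌊490/2⌋ × 346 = 245 × 346 mm
M5: ⌊346/2⌋ × 245 = 173 × 245 mm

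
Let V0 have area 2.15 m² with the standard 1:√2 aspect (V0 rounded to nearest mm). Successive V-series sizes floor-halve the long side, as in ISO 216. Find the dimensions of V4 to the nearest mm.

308 × 436 mm

Let V0's short side be w mm. w · w√2 = 2.15 m² = 2,150,000 mm², so w ≈ 1233.0 mm and w√2 ≈ 1743.7 mm → V0 = 1233 × 1744 mm.
V1: ⌊1744/2⌋ × 1233 = 872 × 1233 mm
V2: ⌊1233/2⌋ × 872 = 616 × 872 mm
V3: ⌊872/2⌋ × 616 = 436 × 616 mm
V4: ⌊616/2⌋ × 436 = 308 × 436 mm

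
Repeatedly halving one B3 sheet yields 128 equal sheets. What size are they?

128 = 2^7, so 7 halving steps.
B3 → B4 → … → B10 after 7 steps.

B10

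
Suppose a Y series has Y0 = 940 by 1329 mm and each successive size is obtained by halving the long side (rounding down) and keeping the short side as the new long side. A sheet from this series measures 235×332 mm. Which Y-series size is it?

Y4

Y0: 940 × 1329 mm
Y1: 664 × 940 mm
Y2: 470 × 664 mm
Y3: 332 × 470 mm
Y4: 235 × 332 mm
Y5: 166 × 235 mm
→ matches Y4.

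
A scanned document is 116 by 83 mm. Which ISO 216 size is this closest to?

C7 (81 × 114 mm)

Aspect ratio 116/83 ≈ 1.398 (ISO target is √2 ≈ 1.414).
In the C-series (envelope sizes, between A and B): C7 = 81 × 114 mm.
Off by 4 mm total — nearest standard size.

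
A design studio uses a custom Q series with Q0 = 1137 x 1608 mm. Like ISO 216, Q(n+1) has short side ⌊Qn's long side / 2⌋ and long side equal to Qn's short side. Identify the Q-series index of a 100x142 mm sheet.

Q7

Q0: 1137 × 1608 mm
Q1: 804 × 1137 mm
Q2: 568 × 804 mm
Q3: 402 × 568 mm
Q4: 284 × 402 mm
Q5: 201 × 284 mm
Q6: 142 × 201 mm
Q7: 100 × 142 mm
Q8: 71 × 100 mm
→ matches Q7.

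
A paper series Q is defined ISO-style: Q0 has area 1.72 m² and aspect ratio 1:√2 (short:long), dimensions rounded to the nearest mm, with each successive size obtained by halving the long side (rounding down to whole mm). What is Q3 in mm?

390 × 551 mm

Let Q0's short side be w mm. w · w√2 = 1.72 m² = 1,720,000 mm², so w ≈ 1102.8 mm and w√2 ≈ 1559.6 mm → Q0 = 1103 × 1560 mm.
Q1: ⌊1560/2⌋ × 1103 = 780 × 1103 mm
Q2: ⌊1103/2⌋ × 780 = 551 × 780 mm
Q3: ⌊780/2⌋ × 551 = 390 × 551 mm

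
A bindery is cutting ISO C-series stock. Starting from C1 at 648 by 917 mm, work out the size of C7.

81 × 114 mm

C2: ⌊917/2⌋ × 648 = 458 × 648 mm
C3: ⌊648/2⌋ × 458 = 324 × 458 mm
C4: ⌊458/2⌋ × 324 = 229 × 324 mm
C5: ⌊324/2⌋ × 229 = 162 × 229 mm
C6: ⌊229/2⌋ × 162 = 114 × 162 mm
C7: ⌊162/2⌋ × 114 = 81 × 114 mm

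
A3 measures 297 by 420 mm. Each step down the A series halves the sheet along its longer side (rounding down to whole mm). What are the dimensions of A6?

A4: ⌊420/2⌋ × 297 = 210 × 297 mm
A5: ⌊297/2⌋ × 210 = 148 × 210 mm
A6: ⌊210/2⌋ × 148 = 105 × 148 mm

105 × 148 mm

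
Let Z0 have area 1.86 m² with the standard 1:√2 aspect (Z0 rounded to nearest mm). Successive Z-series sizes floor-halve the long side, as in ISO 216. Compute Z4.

286 × 405 mm

Let Z0's short side be w mm. w · w√2 = 1.86 m² = 1,860,000 mm², so w ≈ 1146.8 mm and w√2 ≈ 1621.9 mm → Z0 = 1147 × 1622 mm.
Z1: ⌊1622/2⌋ × 1147 = 811 × 1147 mm
Z2: ⌊1147/2⌋ × 811 = 573 × 811 mm
Z3: ⌊811/2⌋ × 573 = 405 × 573 mm
Z4: ⌊573/2⌋ × 405 = 286 × 405 mm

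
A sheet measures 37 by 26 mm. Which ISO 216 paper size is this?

A10 (26 × 37 mm)

Aspect ratio 37/26 ≈ 1.423 — close to the ISO √2 ≈ 1.414.
In the A-series (A0 area = 1 m²): A10 = 26 × 37 mm.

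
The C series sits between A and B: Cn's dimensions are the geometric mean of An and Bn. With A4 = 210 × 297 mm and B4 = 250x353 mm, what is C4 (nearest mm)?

229 × 324 mm

Short side: √(210 · 250) = √52500 ≈ 229.1 → 229 mm
Long side: √(297 · 353) = √104841 ≈ 323.8 → 324 mm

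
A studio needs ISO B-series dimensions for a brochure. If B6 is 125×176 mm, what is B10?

31 × 44 mm

B7: ⌊176/2⌋ × 125 = 88 × 125 mm
B8: ⌊125/2⌋ × 88 = 62 × 88 mm
B9: ⌊88/2⌋ × 62 = 44 × 62 mm
B10: ⌊62/2⌋ × 44 = 31 × 44 mm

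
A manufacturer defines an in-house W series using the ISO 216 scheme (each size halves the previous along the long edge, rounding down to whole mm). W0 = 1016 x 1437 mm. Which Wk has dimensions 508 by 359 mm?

W0: 1016 × 1437 mm
W1: 718 × 1016 mm
W2: 508 × 718 mm
W3: 359 × 508 mm
W4: 254 × 359 mm
→ matches W3.

W3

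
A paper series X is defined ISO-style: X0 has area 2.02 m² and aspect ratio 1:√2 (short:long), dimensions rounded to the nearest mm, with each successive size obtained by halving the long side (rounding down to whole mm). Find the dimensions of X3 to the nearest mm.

Let X0's short side be w mm. w · w√2 = 2.02 m² = 2,020,000 mm², so w ≈ 1195.1 mm and w√2 ≈ 1690.2 mm → X0 = 1195 × 1690 mm.
X1: ⌊1690/2⌋ × 1195 = 845 × 1195 mm
X2: ⌊1195/2⌋ × 845 = 597 × 845 mm
X3: ⌊845/2⌋ × 597 = 422 × 597 mm

422 × 597 mm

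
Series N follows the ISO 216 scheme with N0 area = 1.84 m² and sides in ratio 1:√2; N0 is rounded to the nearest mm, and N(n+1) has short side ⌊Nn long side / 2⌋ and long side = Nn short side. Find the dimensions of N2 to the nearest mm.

570 × 806 mm

Let N0's short side be w mm. w · w√2 = 1.84 m² = 1,840,000 mm², so w ≈ 1140.6 mm and w√2 ≈ 1613.1 mm → N0 = 1141 × 1613 mm.
N1: ⌊1613/2⌋ × 1141 = 806 × 1141 mm
N2: ⌊1141/2⌋ × 806 = 570 × 806 mm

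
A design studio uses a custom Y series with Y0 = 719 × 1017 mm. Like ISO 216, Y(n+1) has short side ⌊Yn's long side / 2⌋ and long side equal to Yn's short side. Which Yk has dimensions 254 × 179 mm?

Y0: 719 × 1017 mm
Y1: 508 × 719 mm
Y2: 359 × 508 mm
Y3: 254 × 359 mm
Y4: 179 × 254 mm
Y5: 127 × 179 mm
→ matches Y4.

Y4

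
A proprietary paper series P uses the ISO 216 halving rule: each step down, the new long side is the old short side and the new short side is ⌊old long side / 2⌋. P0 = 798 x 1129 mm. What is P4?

199 × 282 mm

P1: ⌊1129/2⌋ × 798 = 564 × 798 mm
P2: ⌊798/2⌋ × 564 = 399 × 564 mm
P3: ⌊564/2⌋ × 399 = 282 × 399 mm
P4: ⌊399/2⌋ × 282 = 199 × 282 mm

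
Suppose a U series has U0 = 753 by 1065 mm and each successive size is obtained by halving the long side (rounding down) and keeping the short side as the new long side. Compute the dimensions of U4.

U1 = 532 × 753 mm (from U0 by 1 halving).
U2: ⌊753/2⌋ × 532 = 376 × 532 mm
U3: ⌊532/2⌋ × 376 = 266 × 376 mm
U4: ⌊376/2⌋ × 266 = 188 × 266 mm

188 × 266 mm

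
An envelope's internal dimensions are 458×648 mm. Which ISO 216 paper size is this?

C2 (458 × 648 mm)

Aspect ratio 648/458 ≈ 1.415 — close to the ISO √2 ≈ 1.414.
In the C-series (envelope sizes, between A and B): C2 = 458 × 648 mm.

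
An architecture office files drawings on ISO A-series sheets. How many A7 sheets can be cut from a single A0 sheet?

128

Each ISO step halves the sheet: 1 × A0 → 2 × A1 → 4 × A2 → 8 × A3 → …
From A0 to A7 is 7 halving steps: 2^7 = 128.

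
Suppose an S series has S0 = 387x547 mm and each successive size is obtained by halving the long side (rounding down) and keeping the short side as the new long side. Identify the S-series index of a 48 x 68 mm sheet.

S6

S0: 387 × 547 mm
S1: 273 × 387 mm
S2: 193 × 273 mm
S3: 136 × 193 mm
S4: 96 × 136 mm
S5: 68 × 96 mm
S6: 48 × 68 mm
S7: 34 × 48 mm
→ matches S6.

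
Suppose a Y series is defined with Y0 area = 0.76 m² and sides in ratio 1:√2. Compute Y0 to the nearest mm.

733 × 1037 mm

Let the short side be w mm. Then w · w√2 = 0.76 m² = 760,000 mm².
w² = 760,000/√2, so w ≈ 733.1 mm; long side = w√2 ≈ 1036.7 mm.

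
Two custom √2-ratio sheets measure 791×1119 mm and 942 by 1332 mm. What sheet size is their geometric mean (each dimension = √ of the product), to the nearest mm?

Short side: √(791 · 942) = √745122 ≈ 863.2 → 863 mm
Long side: √(1119 · 1332) = √1490508 ≈ 1220.9 → 1221 mm

863 × 1221 mm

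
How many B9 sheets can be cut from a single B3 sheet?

Each ISO step halves the sheet: 1 × B3 → 2 × B4 → 4 × B5 → 8 × B6 → …
From B3 to B9 is 6 halving steps: 2^6 = 64.

64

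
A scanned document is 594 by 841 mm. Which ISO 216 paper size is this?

A1 (594 × 841 mm)

Aspect ratio 841/594 ≈ 1.416 — close to the ISO √2 ≈ 1.414.
In the A-series (A0 area = 1 m²): A1 = 594 × 841 mm.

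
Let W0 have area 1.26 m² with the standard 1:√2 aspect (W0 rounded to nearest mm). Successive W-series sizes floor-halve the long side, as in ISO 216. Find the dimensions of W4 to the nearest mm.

Let W0's short side be w mm. w · w√2 = 1.26 m² = 1,260,000 mm², so w ≈ 943.9 mm and w√2 ≈ 1334.9 mm → W0 = 944 × 1335 mm.
W1: ⌊1335/2⌋ × 944 = 667 × 944 mm
W2: ⌊944/2⌋ × 667 = 472 × 667 mm
W3: ⌊667/2⌋ × 472 = 333 × 472 mm
W4: ⌊472/2⌋ × 333 = 236 × 333 mm

236 × 333 mm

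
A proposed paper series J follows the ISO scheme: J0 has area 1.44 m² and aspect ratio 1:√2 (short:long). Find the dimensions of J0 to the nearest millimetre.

Let the short side be w mm. Then w · w√2 = 1.44 m² = 1,440,000 mm².
w² = 1,440,000/√2, so w ≈ 1009.1 mm; long side = w√2 ≈ 1427.0 mm.

1009 × 1427 mm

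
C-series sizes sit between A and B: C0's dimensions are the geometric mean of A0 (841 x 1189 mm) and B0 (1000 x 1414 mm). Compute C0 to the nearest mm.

Short: √(841 · 1000) = √841000 ≈ 917.1 mm.
Long: √(1189 · 1414) = √1681246 ≈ 1296.6 mm.

917 × 1297 mm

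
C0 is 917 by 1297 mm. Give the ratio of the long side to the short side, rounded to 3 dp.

1.414

1297 / 917 = 1.414
Matches √2 ≈ 1.414 — the ISO 216 defining ratio.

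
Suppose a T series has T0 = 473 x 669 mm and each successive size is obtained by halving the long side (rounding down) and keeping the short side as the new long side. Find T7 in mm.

41 × 59 mm

T1 = 334 × 473 mm (from T0 by 1 halving).
T2: ⌊473/2⌋ × 334 = 236 × 334 mm
T3: ⌊334/2⌋ × 236 = 167 × 236 mm
T4: ⌊236/2⌋ × 167 = 118 × 167 mm
T5: ⌊167/2⌋ × 118 = 83 × 118 mm
T6: ⌊118/2⌋ × 83 = 59 × 83 mm
T7: ⌊83/2⌋ × 59 = 41 × 59 mm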